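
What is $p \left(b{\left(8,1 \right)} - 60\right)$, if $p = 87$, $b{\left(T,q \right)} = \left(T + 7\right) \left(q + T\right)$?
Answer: $6525$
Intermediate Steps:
$b{\left(T,q \right)} = \left(7 + T\right) \left(T + q\right)$
$p \left(b{\left(8,1 \right)} - 60\right) = 87 \left(\left(8^{2} + 7 \cdot 8 + 7 \cdot 1 + 8 \cdot 1\right) - 60\right) = 87 \left(\left(64 + 56 + 7 + 8\right) - 60\right) = 87 \left(135 - 60\right) = 87 \cdot 75 = 6525$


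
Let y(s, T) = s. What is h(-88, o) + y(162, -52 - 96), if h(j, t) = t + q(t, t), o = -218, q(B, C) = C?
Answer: -274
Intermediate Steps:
h(j, t) = 2*t (h(j, t) = t + t = 2*t)
h(-88, o) + y(162, -52 - 96) = 2*(-218) + 162 = -436 + 162 = -274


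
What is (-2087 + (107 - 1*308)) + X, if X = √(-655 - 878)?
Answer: -2288 + I*√1533 ≈ -2288.0 + 39.154*I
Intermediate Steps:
X = I*√1533 (X = √(-1533) = I*√1533 ≈ 39.154*I)
(-2087 + (107 - 1*308)) + X = (-2087 + (107 - 1*308)) + I*√1533 = (-2087 + (107 - 308)) + I*√1533 = (-2087 - 201) + I*√1533 = -2288 + I*√1533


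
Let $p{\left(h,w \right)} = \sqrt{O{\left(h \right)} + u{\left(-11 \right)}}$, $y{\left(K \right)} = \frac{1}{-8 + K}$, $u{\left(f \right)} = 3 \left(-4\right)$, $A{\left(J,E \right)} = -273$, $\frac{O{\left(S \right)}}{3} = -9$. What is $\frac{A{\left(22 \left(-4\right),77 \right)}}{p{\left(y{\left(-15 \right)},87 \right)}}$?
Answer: $7 i \sqrt{39} \approx 43.715 i$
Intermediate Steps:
$O{\left(S \right)} = -27$ ($O{\left(S \right)} = 3 \left(-9\right) = -27$)
$u{\left(f \right)} = -12$
$p{\left(h,w \right)} = i \sqrt{39}$ ($p{\left(h,w \right)} = \sqrt{-27 - 12} = \sqrt{-39} = i \sqrt{39}$)
$\frac{A{\left(22 \left(-4\right),77 \right)}}{p{\left(y{\left(-15 \right)},87 \right)}} = - \frac{273}{i \sqrt{39}} = - 273 \left(- \frac{i \sqrt{39}}{39}\right) = 7 i \sqrt{39}$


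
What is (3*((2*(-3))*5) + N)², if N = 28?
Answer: 3844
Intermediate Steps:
(3*((2*(-3))*5) + N)² = (3*((2*(-3))*5) + 28)² = (3*(-6*5) + 28)² = (3*(-30) + 28)² = (-90 + 28)² = (-62)² = 3844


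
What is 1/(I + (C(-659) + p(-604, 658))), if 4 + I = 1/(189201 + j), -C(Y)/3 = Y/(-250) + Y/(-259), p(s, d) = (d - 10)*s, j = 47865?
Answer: -3837505875/1502044088899397 ≈ -2.5549e-6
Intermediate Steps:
p(s, d) = s*(-10 + d) (p(s, d) = (-10 + d)*s = s*(-10 + d))
C(Y) = 1527*Y/64750 (C(Y) = -3*(Y/(-250) + Y/(-259)) = -3*(Y*(-1/250) + Y*(-1/259)) = -3*(-Y/250 - Y/259) = -(-1527)*Y/64750 = 1527*Y/64750)
I = -948263/237066 (I = -4 + 1/(189201 + 47865) = -4 + 1/237066 = -948263/237066 ≈ -4.0000)
1/(I + (C(-659) + p(-604, 658))) = 1/(-948263/237066 + ((1527/64750)*(-659) - 604*(-10 + 658))) = 1/(-948263/237066 + (-1006293/64750 - 604*648)) = 1/(-948263/237066 + (-1006293/64750 - 391392)) = 1/(-948263/237066 - 25343638293/64750) = 1/(-1502044088899397/3837505875) = -3837505875/1502044088899397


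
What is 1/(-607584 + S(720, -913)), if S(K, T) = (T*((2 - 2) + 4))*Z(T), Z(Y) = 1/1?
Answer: -1/611236 ≈ -1.6360e-6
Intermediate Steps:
Z(Y) = 1
S(K, T) = 4*T (S(K, T) = (T*((2 - 2) + 4))*1 = (T*(0 + 4))*1 = (T*4)*1 = (4*T)*1 = 4*T)
1/(-607584 + S(720, -913)) = 1/(-607584 + 4*(-913)) = 1/(-607584 - 3652) = 1/(-611236) = -1/611236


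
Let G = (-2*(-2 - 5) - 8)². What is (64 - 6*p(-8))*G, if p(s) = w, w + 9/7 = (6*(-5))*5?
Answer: 244872/7 ≈ 34982.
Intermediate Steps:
w = -1059/7 (w = -9/7 + (6*(-5))*5 = -9/7 - 30*5 = -9/7 - 150 = -1059/7 ≈ -151.29)
p(s) = -1059/7
G = 36 (G = (-2*(-7) - 8)² = (14 - 8)² = 6² = 36)
(64 - 6*p(-8))*G = (64 - 6*(-1059/7))*36 = (64 + 6354/7)*36 = (6802/7)*36 = 244872/7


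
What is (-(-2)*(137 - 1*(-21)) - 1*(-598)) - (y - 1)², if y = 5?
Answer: 898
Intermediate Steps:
(-(-2)*(137 - 1*(-21)) - 1*(-598)) - (y - 1)² = (-(-2)*(137 - 1*(-21)) - 1*(-598)) - (5 - 1)² = (-(-2)*(137 + 21) + 598) - 1*4² = (-(-2)*158 + 598) - 1*16 = (-2*(-158) + 598) - 16 = (316 + 598) - 16 = 914 - 16 = 898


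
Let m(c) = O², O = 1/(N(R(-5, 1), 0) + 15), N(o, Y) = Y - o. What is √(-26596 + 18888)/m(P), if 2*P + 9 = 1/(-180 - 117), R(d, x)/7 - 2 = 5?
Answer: 2312*I*√1927 ≈ 1.0149e+5*I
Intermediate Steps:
R(d, x) = 49 (R(d, x) = 14 + 7*5 = 14 + 35 = 49)
P = -1337/297 (P = -9/2 + 1/(2*(-180 - 117)) = -9/2 + (½)/(-297) = -9/2 + (½)*(-1/297) = -9/2 - 1/594 = -1337/297 ≈ -4.5017)
O = -1/34 (O = 1/((0 - 1*49) + 15) = 1/((0 - 49) + 15) = 1/(-49 + 15) = 1/(-34) = -1/34 ≈ -0.029412)
m(c) = 1/1156 (m(c) = (-1/34)² = 1/1156)
√(-26596 + 18888)/m(P) = √(-26596 + 18888)/(1/1156) = √(-7708)*1156 = (2*I*√1927)*1156 = 2312*I*√1927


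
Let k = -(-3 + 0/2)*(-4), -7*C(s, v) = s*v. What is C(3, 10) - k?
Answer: 54/7 ≈ 7.7143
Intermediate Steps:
C(s, v) = -s*v/7
k = -12 (k = -(-3 + 0*(½))*(-4) = -(-3 + 0)*(-4) = -(-3)*(-4) = -1*12 = -12)
C(3, 10) - k = -⅐*3*10 - 1*(-12) = -30/7 + 12 = 54/7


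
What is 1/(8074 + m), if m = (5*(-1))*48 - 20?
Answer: 1/7814 ≈ 0.00012798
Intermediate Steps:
m = -260 (m = -5*48 - 20 = -240 - 20 = -260)
1/(8074 + m) = 1/(8074 - 260) = 1/7814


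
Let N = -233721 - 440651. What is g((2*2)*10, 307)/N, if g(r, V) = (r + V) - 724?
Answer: 377/674372 ≈ 0.00055904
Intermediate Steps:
g(r, V) = -724 + V + r (g(r, V) = (V + r) - 724 = -724 + V + r)
N = -674372
g((2*2)*10, 307)/N = (-724 + 307 + (2*2)*10)/(-674372) = (-724 + 307 + 4*10)*(-1/674372) = (-724 + 307 + 40)*(-1/674372) = -377*(-1/674372) = 377/674372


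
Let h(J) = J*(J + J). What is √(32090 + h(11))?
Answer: 2*√8083 ≈ 179.81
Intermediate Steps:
h(J) = 2*J² (h(J) = J*(2*J) = 2*J²)
√(32090 + h(11)) = √(32090 + 2*11²) = √(32090 + 2*121) = √(32090 + 242) = √32332 = 2*√8083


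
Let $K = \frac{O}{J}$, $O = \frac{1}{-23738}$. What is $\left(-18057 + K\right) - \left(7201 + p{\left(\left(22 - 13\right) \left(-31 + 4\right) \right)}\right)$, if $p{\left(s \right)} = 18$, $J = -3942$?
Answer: $- \frac{2365206654095}{93575196} \approx -25276.0$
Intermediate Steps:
$O = - \frac{1}{23738} \approx -4.2127 \cdot 10^{-5}$
$K = \frac{1}{93575196}$ ($K = - \frac{1}{23738 \left(-3942\right)} = \left(- \frac{1}{23738}\right) \left(- \frac{1}{3942}\right) = \frac{1}{93575196} \approx 1.0687 \cdot 10^{-8}$)
$\left(-18057 + K\right) - \left(7201 + p{\left(\left(22 - 13\right) \left(-31 + 4\right) \right)}\right) = \left(-18057 + \frac{1}{93575196}\right) - 7219 = - \frac{1689687314171}{93575196} - 7219 = - \frac{2365206654095}{93575196}$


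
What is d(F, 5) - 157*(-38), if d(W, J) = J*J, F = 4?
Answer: 5991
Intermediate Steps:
d(W, J) = J**2
d(F, 5) - 157*(-38) = 5**2 - 157*(-38) = 25 + 5966 = 5991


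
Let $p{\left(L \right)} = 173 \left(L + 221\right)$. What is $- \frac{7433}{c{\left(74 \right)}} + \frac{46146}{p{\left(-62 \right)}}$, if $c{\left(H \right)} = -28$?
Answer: $\frac{68583873}{256732} \approx 267.14$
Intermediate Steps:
$p{\left(L \right)} = 38233 + 173 L$ ($p{\left(L \right)} = 173 \left(221 + L\right) = 38233 + 173 L$)
$- \frac{7433}{c{\left(74 \right)}} + \frac{46146}{p{\left(-62 \right)}} = - \frac{7433}{-28} + \frac{46146}{38233 + 173 \left(-62\right)} = \left(-7433\right) \left(- \frac{1}{28}\right) + \frac{46146}{38233 - 10726} = \frac{7433}{28} + \frac{46146}{27507} = \frac{7433}{28} + 46146 \cdot \frac{1}{27507} = \frac{7433}{28} + \frac{15382}{9169} = \frac{68583873}{256732}$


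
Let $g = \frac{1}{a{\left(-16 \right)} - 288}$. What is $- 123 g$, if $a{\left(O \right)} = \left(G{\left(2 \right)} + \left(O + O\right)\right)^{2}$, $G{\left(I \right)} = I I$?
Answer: $- \frac{123}{496} \approx -0.24798$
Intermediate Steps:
$G{\left(I \right)} = I^{2}$
$a{\left(O \right)} = \left(4 + 2 O\right)^{2}$ ($a{\left(O \right)} = \left(2^{2} + \left(O + O\right)\right)^{2} = \left(4 + 2 O\right)^{2}$)
$g = \frac{1}{496}$ ($g = \frac{1}{4 \left(2 - 16\right)^{2} - 288} = \frac{1}{4 \left(-14\right)^{2} - 288} = \frac{1}{4 \cdot 196 - 288} = \frac{1}{784 - 288} = \frac{1}{496} \approx 0.0020161$)
$- 123 g = \left(-123\right) \frac{1}{496} = - \frac{123}{496}$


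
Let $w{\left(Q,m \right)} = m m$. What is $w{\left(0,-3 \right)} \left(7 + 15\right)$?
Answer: $198$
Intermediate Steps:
$w{\left(Q,m \right)} = m^{2}$
$w{\left(0,-3 \right)} \left(7 + 15\right) = \left(-3\right)^{2} \left(7 + 15\right) = 9 \cdot 22 = 198$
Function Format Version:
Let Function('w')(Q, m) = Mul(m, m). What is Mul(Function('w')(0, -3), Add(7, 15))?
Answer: 198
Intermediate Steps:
Function('w')(Q, m) = Pow(m, 2)
Mul(Function('w')(0, -3), Add(7, 15)) = Mul(Pow(-3, 2), Add(7, 15)) = Mul(9, 22) = 198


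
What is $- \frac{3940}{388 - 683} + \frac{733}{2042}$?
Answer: $\frac{1652343}{120478} \approx 13.715$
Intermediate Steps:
$- \frac{3940}{388 - 683} + \frac{733}{2042} = - \frac{3940}{-295} + 733 \cdot \frac{1}{2042} = \left(-3940\right) \left(- \frac{1}{295}\right) + \frac{733}{2042} = \frac{788}{59} + \frac{733}{2042} = \frac{1652343}{120478}$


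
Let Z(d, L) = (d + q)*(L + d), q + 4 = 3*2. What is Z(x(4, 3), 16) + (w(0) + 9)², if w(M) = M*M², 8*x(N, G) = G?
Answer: 7673/64 ≈ 119.89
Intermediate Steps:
q = 2 (q = -4 + 3*2 = -4 + 6 = 2)
x(N, G) = G/8
w(M) = M³
Z(d, L) = (2 + d)*(L + d) (Z(d, L) = (d + 2)*(L + d) = (2 + d)*(L + d))
Z(x(4, 3), 16) + (w(0) + 9)² = (((⅛)*3)² + 2*16 + 2*((⅛)*3) + 16*((⅛)*3)) + (0³ + 9)² = ((3/8)² + 32 + 2*(3/8) + 16*(3/8)) + (0 + 9)² = (9/64 + 32 + ¾ + 6) + 9² = 2489/64 + 81 = 7673/64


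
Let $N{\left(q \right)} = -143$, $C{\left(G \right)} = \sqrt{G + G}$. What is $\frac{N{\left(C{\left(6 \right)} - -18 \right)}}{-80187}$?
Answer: $\frac{143}{80187} \approx 0.0017833$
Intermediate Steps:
$C{\left(G \right)} = \sqrt{2} \sqrt{G}$ ($C{\left(G \right)} = \sqrt{2 G} = \sqrt{2} \sqrt{G}$)
$\frac{N{\left(C{\left(6 \right)} - -18 \right)}}{-80187} = - \frac{143}{-80187} = \left(-143\right) \left(- \frac{1}{80187}\right) = \frac{143}{80187}$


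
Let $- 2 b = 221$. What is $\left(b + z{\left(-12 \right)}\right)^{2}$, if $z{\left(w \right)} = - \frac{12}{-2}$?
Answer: $\frac{43681}{4} \approx 10920.0$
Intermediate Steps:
$b = - \frac{221}{2}$ ($b = \left(- \frac{1}{2}\right) 221 = - \frac{221}{2} \approx -110.5$)
$z{\left(w \right)} = 6$ ($z{\left(w \right)} = \left(-12\right) \left(- \frac{1}{2}\right) = 6$)
$\left(b + z{\left(-12 \right)}\right)^{2} = \left(- \frac{221}{2} + 6\right)^{2} = \left(- \frac{209}{2}\right)^{2} = \frac{43681}{4}$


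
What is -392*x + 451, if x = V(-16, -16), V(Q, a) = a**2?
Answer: -99901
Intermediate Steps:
x = 256 (x = (-16)**2 = 256)
-392*x + 451 = -392*256 + 451 = -100352 + 451 = -99901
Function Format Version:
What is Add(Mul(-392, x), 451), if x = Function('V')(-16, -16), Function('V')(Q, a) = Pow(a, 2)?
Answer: -99901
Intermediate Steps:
x = 256 (x = Pow(-16, 2) = 256)
Add(Mul(-392, x), 451) = Add(Mul(-392, 256), 451) = Add(-100352, 451) = -99901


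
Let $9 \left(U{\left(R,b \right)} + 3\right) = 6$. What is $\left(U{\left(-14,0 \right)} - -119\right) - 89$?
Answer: $\frac{83}{3} \approx 27.667$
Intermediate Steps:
$U{\left(R,b \right)} = - \frac{7}{3}$ ($U{\left(R,b \right)} = -3 + \frac{1}{9} \cdot 6 = -3 + \frac{2}{3} = - \frac{7}{3}$)
$\left(U{\left(-14,0 \right)} - -119\right) - 89 = \left(- \frac{7}{3} - -119\right) - 89 = \left(- \frac{7}{3} + 119\right) - 89 = \frac{350}{3} - 89 = \frac{83}{3}$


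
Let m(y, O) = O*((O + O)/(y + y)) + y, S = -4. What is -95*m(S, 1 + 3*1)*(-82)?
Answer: -62320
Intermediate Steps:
m(y, O) = y + O**2/y (m(y, O) = O*((2*O)/((2*y))) + y = O*((2*O)*(1/(2*y))) + y = O*(O/y) + y = O**2/y + y = y + O**2/y)
-95*m(S, 1 + 3*1)*(-82) = -95*(-4 + (1 + 3*1)**2/(-4))*(-82) = -95*(-4 + (1 + 3)**2*(-1/4))*(-82) = -95*(-4 + 4**2*(-1/4))*(-82) = -95*(-4 + 16*(-1/4))*(-82) = -95*(-4 - 4)*(-82) = -95*(-8)*(-82) = 760*(-82) = -62320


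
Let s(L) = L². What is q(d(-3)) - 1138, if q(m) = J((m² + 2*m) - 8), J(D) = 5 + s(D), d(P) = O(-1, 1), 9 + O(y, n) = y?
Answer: 4051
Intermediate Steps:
O(y, n) = -9 + y
d(P) = -10 (d(P) = -9 - 1 = -10)
J(D) = 5 + D²
q(m) = 5 + (-8 + m² + 2*m)² (q(m) = 5 + ((m² + 2*m) - 8)² = 5 + (-8 + m² + 2*m)²)
q(d(-3)) - 1138 = (5 + (-8 + (-10)² + 2*(-10))²) - 1138 = (5 + (-8 + 100 - 20)²) - 1138 = (5 + 72²) - 1138 = (5 + 5184) - 1138 = 5189 - 1138 = 4051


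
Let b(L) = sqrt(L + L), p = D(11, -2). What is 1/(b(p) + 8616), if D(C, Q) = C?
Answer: 4308/37117717 - sqrt(22)/74235434 ≈ 0.00011600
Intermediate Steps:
p = 11
b(L) = sqrt(2)*sqrt(L) (b(L) = sqrt(2*L) = sqrt(2)*sqrt(L))
1/(b(p) + 8616) = 1/(sqrt(2)*sqrt(11) + 8616) = 1/(sqrt(22) + 8616) = 1/(8616 + sqrt(22))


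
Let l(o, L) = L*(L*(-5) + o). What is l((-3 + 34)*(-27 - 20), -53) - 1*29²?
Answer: 62335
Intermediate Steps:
l(o, L) = L*(o - 5*L) (l(o, L) = L*(-5*L + o) = L*(o - 5*L))
l((-3 + 34)*(-27 - 20), -53) - 1*29² = -53*((-3 + 34)*(-27 - 20) - 5*(-53)) - 1*29² = -53*(31*(-47) + 265) - 1*841 = -53*(-1457 + 265) - 841 = -53*(-1192) - 841 = 63176 - 841 = 62335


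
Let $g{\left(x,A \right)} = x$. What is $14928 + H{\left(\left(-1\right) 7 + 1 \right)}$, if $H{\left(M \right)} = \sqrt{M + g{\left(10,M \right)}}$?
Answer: $14930$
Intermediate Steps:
$H{\left(M \right)} = \sqrt{10 + M}$ ($H{\left(M \right)} = \sqrt{M + 10} = \sqrt{10 + M}$)
$14928 + H{\left(\left(-1\right) 7 + 1 \right)} = 14928 + \sqrt{10 + \left(\left(-1\right) 7 + 1\right)} = 14928 + \sqrt{10 + \left(-7 + 1\right)} = 14928 + \sqrt{10 - 6} = 14928 + \sqrt{4} = 14928 + 2 = 14930$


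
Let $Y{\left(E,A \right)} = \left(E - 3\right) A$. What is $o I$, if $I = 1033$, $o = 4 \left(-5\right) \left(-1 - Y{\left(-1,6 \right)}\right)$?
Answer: $-475180$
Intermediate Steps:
$Y{\left(E,A \right)} = A \left(-3 + E\right)$ ($Y{\left(E,A \right)} = \left(-3 + E\right) A = A \left(-3 + E\right)$)
$o = -460$ ($o = 4 \left(-5\right) \left(-1 - 6 \left(-3 - 1\right)\right) = - 20 \left(-1 - 6 \left(-4\right)\right) = - 20 \left(-1 - -24\right) = - 20 \left(-1 + 24\right) = \left(-20\right) 23 = -460$)
$o I = \left(-460\right) 1033 = -475180$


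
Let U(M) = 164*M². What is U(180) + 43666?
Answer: 5357266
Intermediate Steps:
U(180) + 43666 = 164*180² + 43666 = 164*32400 + 43666 = 5313600 + 43666 = 5357266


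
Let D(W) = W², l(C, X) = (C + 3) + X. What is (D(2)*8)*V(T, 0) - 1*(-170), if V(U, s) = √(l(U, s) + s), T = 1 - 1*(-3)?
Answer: 170 + 32*√7 ≈ 254.66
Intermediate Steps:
l(C, X) = 3 + C + X (l(C, X) = (3 + C) + X = 3 + C + X)
T = 4 (T = 1 + 3 = 4)
V(U, s) = √(3 + U + 2*s) (V(U, s) = √((3 + U + s) + s) = √(3 + U + 2*s))
(D(2)*8)*V(T, 0) - 1*(-170) = (2²*8)*√(3 + 4 + 2*0) - 1*(-170) = (4*8)*√(3 + 4 + 0) + 170 = 32*√7 + 170 = 170 + 32*√7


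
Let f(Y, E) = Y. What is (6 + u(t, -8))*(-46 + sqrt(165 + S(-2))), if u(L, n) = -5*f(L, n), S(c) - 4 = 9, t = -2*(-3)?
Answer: 1104 - 24*sqrt(178) ≈ 783.80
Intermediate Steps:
t = 6
S(c) = 13 (S(c) = 4 + 9 = 13)
u(L, n) = -5*L
(6 + u(t, -8))*(-46 + sqrt(165 + S(-2))) = (6 - 5*6)*(-46 + sqrt(165 + 13)) = (6 - 30)*(-46 + sqrt(178)) = -24*(-46 + sqrt(178)) = 1104 - 24*sqrt(178)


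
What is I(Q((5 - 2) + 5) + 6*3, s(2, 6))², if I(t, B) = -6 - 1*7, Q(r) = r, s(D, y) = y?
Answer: 169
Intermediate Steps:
I(t, B) = -13 (I(t, B) = -6 - 7 = -13)
I(Q((5 - 2) + 5) + 6*3, s(2, 6))² = (-13)² = 169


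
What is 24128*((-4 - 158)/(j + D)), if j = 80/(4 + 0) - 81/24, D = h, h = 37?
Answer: -801792/11 ≈ -72890.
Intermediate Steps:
D = 37
j = 133/8 (j = 80/4 - 81*1/24 = 80*(¼) - 27/8 = 20 - 27/8 = 133/8 ≈ 16.625)
24128*((-4 - 158)/(j + D)) = 24128*((-4 - 158)/(133/8 + 37)) = 24128*(-162/429/8) = 24128*(-162*8/429) = 24128*(-432/143) = -801792/11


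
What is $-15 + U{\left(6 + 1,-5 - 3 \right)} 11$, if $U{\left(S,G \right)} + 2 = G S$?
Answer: $-653$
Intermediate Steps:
$U{\left(S,G \right)} = -2 + G S$
$-15 + U{\left(6 + 1,-5 - 3 \right)} 11 = -15 + \left(-2 + \left(-5 - 3\right) \left(6 + 1\right)\right) 11 = -15 + \left(-2 - 56\right) 11 = -15 - 638 = -653$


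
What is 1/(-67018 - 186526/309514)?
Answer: -154757/10371597889 ≈ -1.4921e-5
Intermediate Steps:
1/(-67018 - 186526/309514) = 1/(-67018 - 186526*1/309514) = 1/(-67018 - 93263/154757) = 1/(-10371597889/154757) = -154757/10371597889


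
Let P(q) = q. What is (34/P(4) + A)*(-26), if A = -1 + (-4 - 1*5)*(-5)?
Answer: -1365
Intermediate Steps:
A = 44 (A = -1 + (-4 - 5)*(-5) = -1 - 9*(-5) = -1 + 45 = 44)
(34/P(4) + A)*(-26) = (34/4 + 44)*(-26) = (34*(1/4) + 44)*(-26) = (17/2 + 44)*(-26) = (105/2)*(-26) = -1365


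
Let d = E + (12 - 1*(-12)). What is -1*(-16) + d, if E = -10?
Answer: 30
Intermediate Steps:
d = 14 (d = -10 + (12 - 1*(-12)) = -10 + (12 + 12) = -10 + 24 = 14)
-1*(-16) + d = -1*(-16) + 14 = 16 + 14 = 30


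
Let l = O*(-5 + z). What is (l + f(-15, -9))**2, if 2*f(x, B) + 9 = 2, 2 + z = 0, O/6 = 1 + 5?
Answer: 261121/4 ≈ 65280.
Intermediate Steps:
O = 36 (O = 6*(1 + 5) = 6*6 = 36)
z = -2 (z = -2 + 0 = -2)
f(x, B) = -7/2 (f(x, B) = -9/2 + (1/2)*2 = -9/2 + 1 = -7/2)
l = -252 (l = 36*(-5 - 2) = 36*(-7) = -252)
(l + f(-15, -9))**2 = (-252 - 7/2)**2 = (-511/2)**2 = 261121/4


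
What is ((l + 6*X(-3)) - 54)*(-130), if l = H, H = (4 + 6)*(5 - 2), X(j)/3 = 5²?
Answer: -55380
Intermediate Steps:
X(j) = 75 (X(j) = 3*5² = 3*25 = 75)
H = 30 (H = 10*3 = 30)
l = 30
((l + 6*X(-3)) - 54)*(-130) = ((30 + 6*75) - 54)*(-130) = ((30 + 450) - 54)*(-130) = (480 - 54)*(-130) = 426*(-130) = -55380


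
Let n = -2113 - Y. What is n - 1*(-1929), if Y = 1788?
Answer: -1972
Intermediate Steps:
n = -3901 (n = -2113 - 1*1788 = -2113 - 1788 = -3901)
n - 1*(-1929) = -3901 - 1*(-1929) = -3901 + 1929 = -1972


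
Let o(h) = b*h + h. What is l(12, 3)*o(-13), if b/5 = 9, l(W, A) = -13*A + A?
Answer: 21528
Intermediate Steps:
l(W, A) = -12*A
b = 45 (b = 5*9 = 45)
o(h) = 46*h (o(h) = 45*h + h = 46*h)
l(12, 3)*o(-13) = (-12*3)*(46*(-13)) = -36*(-598) = 21528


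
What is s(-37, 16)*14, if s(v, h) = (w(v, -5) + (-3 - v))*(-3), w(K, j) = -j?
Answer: -1638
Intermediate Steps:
s(v, h) = -6 + 3*v (s(v, h) = (-1*(-5) + (-3 - v))*(-3) = (5 + (-3 - v))*(-3) = (2 - v)*(-3) = -6 + 3*v)
s(-37, 16)*14 = (-6 + 3*(-37))*14 = (-6 - 111)*14 = -117*14 = -1638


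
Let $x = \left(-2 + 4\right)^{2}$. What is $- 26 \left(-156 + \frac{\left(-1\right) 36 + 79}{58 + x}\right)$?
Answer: $\frac{125177}{31} \approx 4038.0$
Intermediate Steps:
$x = 4$ ($x = 2^{2} = 4$)
$- 26 \left(-156 + \frac{\left(-1\right) 36 + 79}{58 + x}\right) = - 26 \left(-156 + \frac{\left(-1\right) 36 + 79}{58 + 4}\right) = - 26 \left(-156 + \frac{-36 + 79}{62}\right) = - 26 \left(-156 + 43 \cdot \frac{1}{62}\right) = - 26 \left(-156 + \frac{43}{62}\right) = \left(-26\right) \left(- \frac{9629}{62}\right) = \frac{125177}{31}$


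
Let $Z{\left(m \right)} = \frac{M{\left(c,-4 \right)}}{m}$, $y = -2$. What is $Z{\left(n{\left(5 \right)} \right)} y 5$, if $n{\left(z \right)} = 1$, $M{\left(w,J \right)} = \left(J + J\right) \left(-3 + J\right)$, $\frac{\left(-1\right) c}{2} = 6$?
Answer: $-560$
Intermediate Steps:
$c = -12$ ($c = \left(-2\right) 6 = -12$)
$M{\left(w,J \right)} = 2 J \left(-3 + J\right)$
$Z{\left(m \right)} = \frac{56}{m}$ ($Z{\left(m \right)} = \frac{2 \left(-4\right) \left(-3 - 4\right)}{m} = \frac{2 \left(-4\right) \left(-7\right)}{m} = \frac{56}{m}$)
$Z{\left(n{\left(5 \right)} \right)} y 5 = \frac{56}{1} \left(-2\right) 5 = 56 \cdot 1 \left(-2\right) 5 = 56 \left(-2\right) 5 = \left(-112\right) 5 = -560$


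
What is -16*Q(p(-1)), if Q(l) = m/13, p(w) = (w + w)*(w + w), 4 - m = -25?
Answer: -464/13 ≈ -35.692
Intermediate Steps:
m = 29 (m = 4 - 1*(-25) = 4 + 25 = 29)
p(w) = 4*w² (p(w) = (2*w)*(2*w) = 4*w²)
Q(l) = 29/13
-16*Q(p(-1)) = -16*29/13 = -464/13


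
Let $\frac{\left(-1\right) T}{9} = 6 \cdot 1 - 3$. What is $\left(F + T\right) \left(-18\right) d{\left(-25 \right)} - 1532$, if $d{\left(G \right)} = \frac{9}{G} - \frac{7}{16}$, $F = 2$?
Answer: $- \frac{15127}{8} \approx -1890.9$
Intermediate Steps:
$T = -27$ ($T = - 9 \left(6 \cdot 1 - 3\right) = - 9 \left(6 - 3\right) = \left(-9\right) 3 = -27$)
$d{\left(G \right)} = - \frac{7}{16} + \frac{9}{G}$ ($d{\left(G \right)} = \frac{9}{G} - \frac{7}{16} = - \frac{7}{16} + \frac{9}{G}$)
$\left(F + T\right) \left(-18\right) d{\left(-25 \right)} - 1532 = \left(2 - 27\right) \left(-18\right) \left(- \frac{7}{16} + \frac{9}{-25}\right) - 1532 = \left(-25\right) \left(-18\right) \left(- \frac{7}{16} + 9 \left(- \frac{1}{25}\right)\right) - 1532 = 450 \left(- \frac{7}{16} - \frac{9}{25}\right) - 1532 = 450 \left(- \frac{319}{400}\right) - 1532 = - \frac{2871}{8} - 1532 = - \frac{15127}{8}$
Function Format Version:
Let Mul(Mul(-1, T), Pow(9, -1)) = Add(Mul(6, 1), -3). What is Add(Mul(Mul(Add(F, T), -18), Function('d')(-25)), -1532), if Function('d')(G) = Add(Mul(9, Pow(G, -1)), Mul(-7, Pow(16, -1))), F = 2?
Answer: Rational(-15127, 8) ≈ -1890.9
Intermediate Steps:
T = -27 (T = Mul(-9, Add(Mul(6, 1), -3)) = Mul(-9, Add(6, -3)) = Mul(-9, 3) = -27)
Function('d')(G) = Add(Rational(-7, 16), Mul(9, Pow(G, -1))) (Function('d')(G) = Add(Mul(9, Pow(G, -1)), Mul(-7, Rational(1, 16))) = Add(Mul(9, Pow(G, -1)), Rational(-7, 16)) = Add(Rational(-7, 16), Mul(9, Pow(G, -1))))
Add(Mul(Mul(Add(F, T), -18), Function('d')(-25)), -1532) = Add(Mul(Mul(Add(2, -27), -18), Add(Rational(-7, 16), Mul(9, Pow(-25, -1)))), -1532) = Add(Mul(Mul(-25, -18), Add(Rational(-7, 16), Mul(9, Rational(-1, 25)))), -1532) = Add(Mul(450, Add(Rational(-7, 16), Rational(-9, 25))), -1532) = Add(Mul(450, Rational(-319, 400)), -1532) = Add(Rational(-2871, 8), -1532) = Rational(-15127, 8)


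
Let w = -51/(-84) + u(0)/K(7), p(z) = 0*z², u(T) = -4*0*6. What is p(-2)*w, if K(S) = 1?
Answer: 0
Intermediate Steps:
u(T) = 0 (u(T) = 0*6 = 0)
p(z) = 0
w = 17/28 (w = -51/(-84) + 0/1 = -51*(-1/84) + 0*1 = 17/28 + 0 = 17/28 ≈ 0.60714)
p(-2)*w = 0*(17/28) = 0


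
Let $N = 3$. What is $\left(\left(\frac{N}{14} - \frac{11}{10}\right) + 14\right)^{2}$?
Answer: $\frac{210681}{1225} \approx 171.98$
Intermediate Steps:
$\left(\left(\frac{N}{14} - \frac{11}{10}\right) + 14\right)^{2} = \left(\left(\frac{3}{14} - \frac{11}{10}\right) + 14\right)^{2} = \left(- \frac{31}{35} + 14\right)^{2} = \left(\frac{459}{35}\right)^{2} = \frac{210681}{1225}$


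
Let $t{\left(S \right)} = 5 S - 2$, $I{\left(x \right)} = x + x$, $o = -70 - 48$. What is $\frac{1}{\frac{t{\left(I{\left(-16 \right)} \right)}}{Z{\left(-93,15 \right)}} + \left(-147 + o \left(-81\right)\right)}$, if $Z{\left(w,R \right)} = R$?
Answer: $\frac{5}{47001} \approx 0.00010638$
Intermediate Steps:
$o = -118$ ($o = -70 - 48 = -118$)
$I{\left(x \right)} = 2 x$
$t{\left(S \right)} = -2 + 5 S$
$\frac{1}{\frac{t{\left(I{\left(-16 \right)} \right)}}{Z{\left(-93,15 \right)}} + \left(-147 + o \left(-81\right)\right)} = \frac{1}{\frac{-2 + 5 \cdot 2 \left(-16\right)}{15} - -9411} = \frac{1}{\left(-2 + 5 \left(-32\right)\right) \frac{1}{15} + \left(-147 + 9558\right)} = \frac{1}{\left(-2 - 160\right) \frac{1}{15} + 9411} = \frac{1}{\left(-162\right) \frac{1}{15} + 9411} = \frac{1}{- \frac{54}{5} + 9411} = \frac{1}{\frac{47001}{5}} = \frac{5}{47001}$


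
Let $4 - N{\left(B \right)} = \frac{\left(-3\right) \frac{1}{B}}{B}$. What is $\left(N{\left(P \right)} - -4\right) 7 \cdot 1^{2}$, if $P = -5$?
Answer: $\frac{1421}{25} \approx 56.84$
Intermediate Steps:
$N{\left(B \right)} = 4 + \frac{3}{B^{2}}$ ($N{\left(B \right)} = 4 - \frac{\left(-3\right) \frac{1}{B}}{B} = 4 - - \frac{3}{B^{2}} = 4 + \frac{3}{B^{2}}$)
$\left(N{\left(P \right)} - -4\right) 7 \cdot 1^{2} = \left(\left(4 + \frac{3}{25}\right) - -4\right) 7 \cdot 1^{2} = \left(\left(4 + 3 \cdot \frac{1}{25}\right) + 4\right) 7 \cdot 1 = \left(\left(4 + \frac{3}{25}\right) + 4\right) 7 \cdot 1 = \left(\frac{103}{25} + 4\right) 7 \cdot 1 = \frac{203}{25} \cdot 7 \cdot 1 = \frac{1421}{25} \cdot 1 = \frac{1421}{25}$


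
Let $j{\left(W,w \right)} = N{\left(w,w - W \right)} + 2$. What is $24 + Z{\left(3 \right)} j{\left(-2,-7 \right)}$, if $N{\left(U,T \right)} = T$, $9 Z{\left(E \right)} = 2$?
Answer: $\frac{70}{3} \approx 23.333$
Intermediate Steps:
$Z{\left(E \right)} = \frac{2}{9}$ ($Z{\left(E \right)} = \frac{1}{9} \cdot 2 = \frac{2}{9}$)
$j{\left(W,w \right)} = 2 + w - W$ ($j{\left(W,w \right)} = \left(w - W\right) + 2 = 2 + w - W$)
$24 + Z{\left(3 \right)} j{\left(-2,-7 \right)} = 24 + \frac{2 \left(2 - 7 - -2\right)}{9} = 24 + \frac{2 \left(2 - 7 + 2\right)}{9} = 24 + \frac{2}{9} \left(-3\right) = 24 - \frac{2}{3} = \frac{70}{3}$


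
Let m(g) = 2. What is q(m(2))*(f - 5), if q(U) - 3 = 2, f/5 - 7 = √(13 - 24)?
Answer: 150 + 25*I*√11 ≈ 150.0 + 82.916*I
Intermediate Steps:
f = 35 + 5*I*√11 (f = 35 + 5*√(13 - 24) = 35 + 5*√(-11) = 35 + 5*(I*√11) = 35 + 5*I*√11 ≈ 35.0 + 16.583*I)
q(U) = 5 (q(U) = 3 + 2 = 5)
q(m(2))*(f - 5) = 5*((35 + 5*I*√11) - 5) = 5*(30 + 5*I*√11) = 150 + 25*I*√11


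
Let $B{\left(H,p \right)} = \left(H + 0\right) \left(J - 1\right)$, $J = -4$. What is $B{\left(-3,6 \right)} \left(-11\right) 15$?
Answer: $-2475$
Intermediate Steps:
$B{\left(H,p \right)} = - 5 H$ ($B{\left(H,p \right)} = \left(H + 0\right) \left(-4 - 1\right) = H \left(-5\right) = - 5 H$)
$B{\left(-3,6 \right)} \left(-11\right) 15 = \left(-5\right) \left(-3\right) \left(-11\right) 15 = 15 \left(-11\right) 15 = \left(-165\right) 15 = -2475$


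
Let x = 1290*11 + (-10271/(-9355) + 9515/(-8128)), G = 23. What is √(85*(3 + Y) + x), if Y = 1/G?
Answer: √690489579304807529795/218607640 ≈ 120.20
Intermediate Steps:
Y = 1/23 ≈ 0.043478
x = 1078965743463/76037440 (x = 14190 + (-10271*(-1/9355) + 9515*(-1/8128)) = 14190 + (10271/9355 - 9515/8128) = 14190 - 5530137/76037440 = 1078965743463/76037440 ≈ 14190.)
√(85*(3 + Y) + x) = √(85*(3 + 1/23) + 1078965743463/76037440) = √(85*(70/23) + 1078965743463/76037440) = √(5950/23 + 1078965743463/76037440) = √(25268634867649/1748861120) = √690489579304807529795/218607640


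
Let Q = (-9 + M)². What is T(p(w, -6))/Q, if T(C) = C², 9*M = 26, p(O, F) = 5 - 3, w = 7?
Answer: 324/3025 ≈ 0.10711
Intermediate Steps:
p(O, F) = 2
M = 26/9 (M = (⅑)*26 = 26/9 ≈ 2.8889)
Q = 3025/81 (Q = (-9 + 26/9)² = (-55/9)² = 3025/81 ≈ 37.346)
T(p(w, -6))/Q = 2²/(3025/81) = 4*(81/3025) = 324/3025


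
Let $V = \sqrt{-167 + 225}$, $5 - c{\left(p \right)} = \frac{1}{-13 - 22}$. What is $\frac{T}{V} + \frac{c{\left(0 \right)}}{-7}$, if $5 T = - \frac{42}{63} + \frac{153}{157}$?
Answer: $- \frac{176}{245} + \frac{\sqrt{58}}{942} \approx -0.71028$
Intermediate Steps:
$c{\left(p \right)} = \frac{176}{35}$ ($c{\left(p \right)} = 5 - \frac{1}{-13 - 22} = 5 - \frac{1}{-35} = 5 - - \frac{1}{35} = 5 + \frac{1}{35} = \frac{176}{35}$)
$V = \sqrt{58} \approx 7.6158$
$T = \frac{29}{471}$ ($T = \frac{- \frac{42}{63} + \frac{153}{157}}{5} = \frac{\left(-42\right) \frac{1}{63} + 153 \cdot \frac{1}{157}}{5} = \frac{- \frac{2}{3} + \frac{153}{157}}{5} = \frac{1}{5} \cdot \frac{145}{471} = \frac{29}{471} \approx 0.061571$)
$\frac{T}{V} + \frac{c{\left(0 \right)}}{-7} = \frac{29}{471 \sqrt{58}} + \frac{176}{35 \left(-7\right)} = \frac{29 \frac{\sqrt{58}}{58}}{471} + \frac{176}{35} \left(- \frac{1}{7}\right) = \frac{\sqrt{58}}{942} - \frac{176}{245} = - \frac{176}{245} + \frac{\sqrt{58}}{942}$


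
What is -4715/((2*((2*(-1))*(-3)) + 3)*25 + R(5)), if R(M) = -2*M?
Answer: -943/73 ≈ -12.918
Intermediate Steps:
-4715/((2*((2*(-1))*(-3)) + 3)*25 + R(5)) = -4715/((2*((2*(-1))*(-3)) + 3)*25 - 2*5) = -4715/((2*(-2*(-3)) + 3)*25 - 10) = -4715/((2*6 + 3)*25 - 10) = -4715/((12 + 3)*25 - 10) = -4715/(15*25 - 10) = -4715/(375 - 10) = -4715/365 = -4715*1/365 = -943/73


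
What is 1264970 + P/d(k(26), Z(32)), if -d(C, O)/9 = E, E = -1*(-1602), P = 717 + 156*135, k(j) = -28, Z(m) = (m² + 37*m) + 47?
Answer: 6079438561/4806 ≈ 1.2650e+6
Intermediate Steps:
Z(m) = 47 + m² + 37*m
P = 21777 (P = 717 + 21060 = 21777)
E = 1602
d(C, O) = -14418 (d(C, O) = -9*1602 = -14418)
1264970 + P/d(k(26), Z(32)) = 1264970 + 21777/(-14418) = 1264970 + 21777*(-1/14418) = 1264970 - 7259/4806 = 6079438561/4806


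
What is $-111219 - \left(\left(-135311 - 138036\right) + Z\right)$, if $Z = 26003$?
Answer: $136125$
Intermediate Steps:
$-111219 - \left(\left(-135311 - 138036\right) + Z\right) = -111219 - \left(\left(-135311 - 138036\right) + 26003\right) = -111219 - \left(-273347 + 26003\right) = -111219 - -247344 = -111219 + 247344 = 136125$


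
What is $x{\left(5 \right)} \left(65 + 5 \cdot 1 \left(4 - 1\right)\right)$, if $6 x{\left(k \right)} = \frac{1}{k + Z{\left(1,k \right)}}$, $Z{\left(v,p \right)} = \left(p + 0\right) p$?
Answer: $\frac{4}{9} \approx 0.44444$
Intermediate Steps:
$Z{\left(v,p \right)} = p^{2}$ ($Z{\left(v,p \right)} = p p = p^{2}$)
$x{\left(k \right)} = \frac{1}{6 \left(k + k^{2}\right)}$
$x{\left(5 \right)} \left(65 + 5 \cdot 1 \left(4 - 1\right)\right) = \frac{1}{6 \cdot 5 \left(1 + 5\right)} \left(65 + 5 \cdot 1 \left(4 - 1\right)\right) = \frac{1}{6} \cdot \frac{1}{5} \cdot \frac{1}{6} \left(65 + 5 \cdot 3\right) = \frac{1}{6} \cdot \frac{1}{5} \cdot \frac{1}{6} \left(65 + 15\right) = \frac{1}{180} \cdot 80 = \frac{4}{9}$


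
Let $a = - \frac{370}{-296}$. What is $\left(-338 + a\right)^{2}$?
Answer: $\frac{1814409}{16} \approx 1.134 \cdot 10^{5}$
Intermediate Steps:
$a = \frac{5}{4}$ ($a = - \frac{370 \left(-1\right)}{296} = \left(-1\right) \left(- \frac{5}{4}\right) = \frac{5}{4} \approx 1.25$)
$\left(-338 + a\right)^{2} = \left(-338 + \frac{5}{4}\right)^{2} = \left(- \frac{1347}{4}\right)^{2} = \frac{1814409}{16}$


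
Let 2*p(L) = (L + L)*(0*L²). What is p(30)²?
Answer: 0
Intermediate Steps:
p(L) = 0 (p(L) = ((L + L)*(0*L²))/2 = ((2*L)*0)/2 = (½)*0 = 0)
p(30)² = 0² = 0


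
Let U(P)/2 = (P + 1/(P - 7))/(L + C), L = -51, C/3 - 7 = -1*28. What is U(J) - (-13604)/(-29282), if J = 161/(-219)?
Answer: -1149927029/2558690442 ≈ -0.44942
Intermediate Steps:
J = -161/219 (J = 161*(-1/219) = -161/219 ≈ -0.73516)
C = -63 (C = 21 + 3*(-1*28) = 21 + 3*(-28) = 21 - 84 = -63)
U(P) = -P/57 - 1/(57*(-7 + P)) (U(P) = 2*((P + 1/(P - 7))/(-51 - 63)) = 2*((P + 1/(-7 + P))/(-114)) = 2*((P + 1/(-7 + P))*(-1/114)) = 2*(-P/114 - 1/(114*(-7 + P))) = -P/57 - 1/(57*(-7 + P)))
U(J) - (-13604)/(-29282) = (-1 - (-161/219)**2 + 7*(-161/219))/(57*(-7 - 161/219)) - (-13604)/(-29282) = (-1 - 1*25921/47961 - 1127/219)/(57*(-1694/219)) - (-13604)*(-1)/29282 = (1/57)*(-219/1694)*(-1 - 25921/47961 - 1127/219) - 1*6802/14641 = (1/57)*(-219/1694)*(-320695/47961) - 6802/14641 = 320695/21146202 - 6802/14641 = -1149927029/2558690442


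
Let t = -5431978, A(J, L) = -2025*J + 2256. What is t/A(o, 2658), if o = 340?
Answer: 2715989/343122 ≈ 7.9155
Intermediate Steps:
A(J, L) = 2256 - 2025*J
t/A(o, 2658) = -5431978/(2256 - 2025*340) = -5431978/(2256 - 688500) = -5431978/(-686244) = -5431978*(-1/686244) = 2715989/343122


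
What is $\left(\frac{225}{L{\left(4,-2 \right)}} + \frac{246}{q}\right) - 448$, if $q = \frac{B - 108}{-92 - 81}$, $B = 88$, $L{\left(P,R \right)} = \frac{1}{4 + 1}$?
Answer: $\frac{28049}{10} \approx 2804.9$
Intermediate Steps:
$L{\left(P,R \right)} = \frac{1}{5}$
$q = \frac{20}{173}$ ($q = \frac{88 - 108}{-92 - 81} = - \frac{20}{-173} = \left(-20\right) \left(- \frac{1}{173}\right) = \frac{20}{173} \approx 0.11561$)
$\left(\frac{225}{L{\left(4,-2 \right)}} + \frac{246}{q}\right) - 448 = \left(225 \frac{1}{\frac{1}{5}} + \frac{246}{\frac{20}{173}}\right) - 448 = \left(225 \cdot 5 + 246 \cdot \frac{173}{20}\right) - 448 = \left(1125 + \frac{21279}{10}\right) - 448 = \frac{32529}{10} - 448 = \frac{28049}{10}$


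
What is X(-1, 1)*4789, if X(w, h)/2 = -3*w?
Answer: 28734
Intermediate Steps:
X(w, h) = -6*w (X(w, h) = 2*(-3*w) = -6*w)
X(-1, 1)*4789 = -6*(-1)*4789 = 6*4789 = 28734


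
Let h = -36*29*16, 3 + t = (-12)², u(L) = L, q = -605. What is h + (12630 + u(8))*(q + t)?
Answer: -5880736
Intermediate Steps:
t = 141 (t = -3 + (-12)² = -3 + 144 = 141)
h = -16704 (h = -1044*16 = -16704)
h + (12630 + u(8))*(q + t) = -16704 + (12630 + 8)*(-605 + 141) = -16704 + 12638*(-464) = -16704 - 5864032 = -5880736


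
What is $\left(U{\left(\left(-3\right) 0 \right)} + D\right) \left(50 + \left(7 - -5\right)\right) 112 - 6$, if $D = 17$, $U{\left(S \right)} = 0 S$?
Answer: $118042$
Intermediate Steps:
$U{\left(S \right)} = 0$
$\left(U{\left(\left(-3\right) 0 \right)} + D\right) \left(50 + \left(7 - -5\right)\right) 112 - 6 = \left(0 + 17\right) \left(50 + \left(7 - -5\right)\right) 112 - 6 = 17 \left(50 + \left(7 + 5\right)\right) 112 - 6 = 17 \left(50 + 12\right) 112 - 6 = 17 \cdot 62 \cdot 112 - 6 = 1054 \cdot 112 - 6 = 118048 - 6 = 118042$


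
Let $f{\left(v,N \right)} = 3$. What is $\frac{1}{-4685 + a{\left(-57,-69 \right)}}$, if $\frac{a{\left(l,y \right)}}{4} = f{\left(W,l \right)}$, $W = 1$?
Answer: $- \frac{1}{4673} \approx -0.000214$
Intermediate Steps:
$a{\left(l,y \right)} = 12$ ($a{\left(l,y \right)} = 4 \cdot 3 = 12$)
$\frac{1}{-4685 + a{\left(-57,-69 \right)}} = \frac{1}{-4685 + 12} = \frac{1}{-4673} = - \frac{1}{4673}$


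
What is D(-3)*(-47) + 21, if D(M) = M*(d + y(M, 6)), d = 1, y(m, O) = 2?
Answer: 444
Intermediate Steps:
D(M) = 3*M (D(M) = M*(1 + 2) = M*3 = 3*M)
D(-3)*(-47) + 21 = (3*(-3))*(-47) + 21 = -9*(-47) + 21 = 423 + 21 = 444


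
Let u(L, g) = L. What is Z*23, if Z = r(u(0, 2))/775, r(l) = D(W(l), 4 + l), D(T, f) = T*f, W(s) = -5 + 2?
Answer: -276/775 ≈ -0.35613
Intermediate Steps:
W(s) = -3
r(l) = -12 - 3*l (r(l) = -3*(4 + l) = -12 - 3*l)
Z = -12/775 (Z = (-12 - 3*0)/775 = (-12 + 0)*(1/775) = -12*1/775 = -12/775 ≈ -0.015484)
Z*23 = -12/775*23 = -276/775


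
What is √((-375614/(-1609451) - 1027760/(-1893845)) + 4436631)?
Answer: √1960477048816748081925544913/21021039511 ≈ 2106.3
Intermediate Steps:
√((-375614/(-1609451) - 1027760/(-1893845)) + 4436631) = √((-375614*(-1/1609451) - 1027760*(-1/1893845)) + 4436631) = √((375614/1609451 + 7088/13061) + 4436631) = √(16313683142/21021039511 + 4436631) = √(93262611860410583/21021039511) = √1960477048816748081925544913/21021039511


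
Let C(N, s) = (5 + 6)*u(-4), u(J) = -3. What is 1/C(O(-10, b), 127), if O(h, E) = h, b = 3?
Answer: -1/33 ≈ -0.030303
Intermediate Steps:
C(N, s) = -33 (C(N, s) = (5 + 6)*(-3) = 11*(-3) = -33)
1/C(O(-10, b), 127) = 1/(-33) = -1/33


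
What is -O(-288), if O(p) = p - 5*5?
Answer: 313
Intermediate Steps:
O(p) = -25 + p (O(p) = p - 25 = -25 + p)
-O(-288) = -(-25 - 288) = -1*(-313) = 313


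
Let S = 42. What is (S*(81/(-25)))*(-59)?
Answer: 200718/25 ≈ 8028.7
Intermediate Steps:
(S*(81/(-25)))*(-59) = (42*(81/(-25)))*(-59) = (42*(81*(-1/25)))*(-59) = (42*(-81/25))*(-59) = -3402/25*(-59) = 200718/25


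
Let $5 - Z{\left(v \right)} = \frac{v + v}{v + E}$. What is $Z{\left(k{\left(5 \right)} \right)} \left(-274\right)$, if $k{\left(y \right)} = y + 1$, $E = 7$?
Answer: $- \frac{14522}{13} \approx -1117.1$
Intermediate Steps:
$k{\left(y \right)} = 1 + y$
$Z{\left(v \right)} = 5 - \frac{2 v}{7 + v}$ ($Z{\left(v \right)} = 5 - \frac{v + v}{v + 7} = 5 - \frac{2 v}{7 + v}$)
$Z{\left(k{\left(5 \right)} \right)} \left(-274\right) = \frac{35 + 3 \left(1 + 5\right)}{7 + \left(1 + 5\right)} \left(-274\right) = \frac{35 + 3 \cdot 6}{7 + 6} \left(-274\right) = \frac{35 + 18}{13} \left(-274\right) = \frac{1}{13} \cdot 53 \left(-274\right) = \frac{53}{13} \left(-274\right) = - \frac{14522}{13}$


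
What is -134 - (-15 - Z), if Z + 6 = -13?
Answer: -138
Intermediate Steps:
Z = -19 (Z = -6 - 13 = -19)
-134 - (-15 - Z) = -134 - (-15 - 1*(-19)) = -134 - (-15 + 19) = -134 - 1*4 = -134 - 4 = -138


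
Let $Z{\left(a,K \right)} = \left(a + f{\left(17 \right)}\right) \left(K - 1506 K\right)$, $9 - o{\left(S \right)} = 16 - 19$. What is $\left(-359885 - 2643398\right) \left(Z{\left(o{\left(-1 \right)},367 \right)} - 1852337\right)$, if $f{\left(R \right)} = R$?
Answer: $53668823380716$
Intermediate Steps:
$o{\left(S \right)} = 12$ ($o{\left(S \right)} = 9 - \left(16 - 19\right) = 9 - -3 = 9 + 3 = 12$)
$Z{\left(a,K \right)} = - 1505 K \left(17 + a\right)$ ($Z{\left(a,K \right)} = \left(a + 17\right) \left(K - 1506 K\right) = \left(17 + a\right) \left(- 1505 K\right) = - 1505 K \left(17 + a\right)$)
$\left(-359885 - 2643398\right) \left(Z{\left(o{\left(-1 \right)},367 \right)} - 1852337\right) = \left(-359885 - 2643398\right) \left(\left(-1505\right) 367 \left(17 + 12\right) - 1852337\right) = - 3003283 \left(\left(-1505\right) 367 \cdot 29 - 1852337\right) = - 3003283 \left(-16017715 - 1852337\right) = \left(-3003283\right) \left(-17870052\right) = 53668823380716$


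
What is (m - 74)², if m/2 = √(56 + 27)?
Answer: 5808 - 296*√83 ≈ 3111.3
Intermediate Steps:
m = 2*√83 (m = 2*√(56 + 27) = 2*√83 ≈ 18.221)
(m - 74)² = (2*√83 - 74)² = (-74 + 2*√83)²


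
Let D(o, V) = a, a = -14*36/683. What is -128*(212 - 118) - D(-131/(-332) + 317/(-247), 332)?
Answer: -8217352/683 ≈ -12031.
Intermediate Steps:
a = -504/683 (a = -504*1/683 = -504/683 ≈ -0.73792)
D(o, V) = -504/683
-128*(212 - 118) - D(-131/(-332) + 317/(-247), 332) = -128*(212 - 118) - 1*(-504/683) = -128*94 + 504/683 = -12032 + 504/683 = -8217352/683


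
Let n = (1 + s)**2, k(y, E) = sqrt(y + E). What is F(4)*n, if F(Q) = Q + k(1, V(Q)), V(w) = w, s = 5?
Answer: 144 + 36*sqrt(5) ≈ 224.50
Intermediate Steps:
k(y, E) = sqrt(E + y)
F(Q) = Q + sqrt(1 + Q) (F(Q) = Q + sqrt(Q + 1) = Q + sqrt(1 + Q))
n = 36 (n = (1 + 5)**2 = 6**2 = 36)
F(4)*n = (4 + sqrt(1 + 4))*36 = (4 + sqrt(5))*36 = 144 + 36*sqrt(5)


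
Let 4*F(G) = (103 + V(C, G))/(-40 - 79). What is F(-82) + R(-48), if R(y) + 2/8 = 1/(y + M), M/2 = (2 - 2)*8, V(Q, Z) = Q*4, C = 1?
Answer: -2831/5712 ≈ -0.49562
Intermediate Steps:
V(Q, Z) = 4*Q
M = 0 (M = 2*((2 - 2)*8) = 2*(0*8) = 2*0 = 0)
F(G) = -107/476 (F(G) = ((103 + 4*1)/(-40 - 79))/4 = ((103 + 4)/(-119))/4 = (107*(-1/119))/4 = (¼)*(-107/119) = -107/476)
R(y) = -¼ + 1/y (R(y) = -¼ + 1/(y + 0) = -¼ + 1/y)
F(-82) + R(-48) = -107/476 + (¼)*(4 - 1*(-48))/(-48) = -107/476 + (¼)*(-1/48)*(4 + 48) = -107/476 + (¼)*(-1/48)*52 = -107/476 - 13/48 = -2831/5712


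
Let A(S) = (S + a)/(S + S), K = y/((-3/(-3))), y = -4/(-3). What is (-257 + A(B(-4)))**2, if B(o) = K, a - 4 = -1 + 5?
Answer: 257049/4 ≈ 64262.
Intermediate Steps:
a = 8 (a = 4 + (-1 + 5) = 4 + 4 = 8)
y = 4/3 (y = -4*(-1/3) = 4/3 ≈ 1.3333)
K = 4/3 (K = 4/(3*((-3/(-3)))) = 4/(3*((-3*(-1/3)))) = (4/3)/1 = (4/3)*1 = 4/3 ≈ 1.3333)
B(o) = 4/3
A(S) = (8 + S)/(2*S) (A(S) = (S + 8)/(S + S) = (8 + S)/((2*S)) = (8 + S)*(1/(2*S)) = (8 + S)/(2*S))
(-257 + A(B(-4)))**2 = (-257 + (8 + 4/3)/(2*(4/3)))**2 = (-257 + (1/2)*(3/4)*(28/3))**2 = (-257 + 7/2)**2 = (-507/2)**2 = 257049/4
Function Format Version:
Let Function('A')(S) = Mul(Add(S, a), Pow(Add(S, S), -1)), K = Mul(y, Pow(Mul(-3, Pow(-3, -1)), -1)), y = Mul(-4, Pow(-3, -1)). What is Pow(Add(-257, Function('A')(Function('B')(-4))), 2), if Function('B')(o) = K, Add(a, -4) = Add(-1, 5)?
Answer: Rational(257049, 4) ≈ 64262.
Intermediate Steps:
a = 8 (a = Add(4, Add(-1, 5)) = Add(4, 4) = 8)
y = Rational(4, 3) (y = Mul(-4, Rational(-1, 3)) = Rational(4, 3) ≈ 1.3333)
K = Rational(4, 3) (K = Mul(Rational(4, 3), Pow(Mul(-3, Pow(-3, -1)), -1)) = Mul(Rational(4, 3), Pow(Mul(-3, Rational(-1, 3)), -1)) = Mul(Rational(4, 3), Pow(1, -1)) = Mul(Rational(4, 3), 1) = Rational(4, 3) ≈ 1.3333)
Function('B')(o) = Rational(4, 3)
Function('A')(S) = Mul(Rational(1, 2), Pow(S, -1), Add(8, S)) (Function('A')(S) = Mul(Add(S, 8), Pow(Add(S, S), -1)) = Mul(Add(8, S), Pow(Mul(2, S), -1)) = Mul(Add(8, S), Mul(Rational(1, 2), Pow(S, -1))) = Mul(Rational(1, 2), Pow(S, -1), Add(8, S)))
Pow(Add(-257, Function('A')(Function('B')(-4))), 2) = Pow(Add(-257, Mul(Rational(1, 2), Pow(Rational(4, 3), -1), Add(8, Rational(4, 3)))), 2) = Pow(Add(-257, Mul(Rational(1, 2), Rational(3, 4), Rational(28, 3))), 2) = Pow(Add(-257, Rational(7, 2)), 2) = Pow(Rational(-507, 2), 2) = Rational(257049, 4)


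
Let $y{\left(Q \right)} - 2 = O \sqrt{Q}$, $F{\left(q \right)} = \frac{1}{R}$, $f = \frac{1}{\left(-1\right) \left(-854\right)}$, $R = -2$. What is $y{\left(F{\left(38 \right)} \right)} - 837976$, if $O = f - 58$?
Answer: $-837974 - \frac{49531 i \sqrt{2}}{1708} \approx -8.3797 \cdot 10^{5} - 41.011 i$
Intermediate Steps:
$f = \frac{1}{854} \approx 0.001171$
$O = - \frac{49531}{854}$ ($O = \frac{1}{854} - 58 = - \frac{49531}{854} \approx -57.999$)
$F{\left(q \right)} = - \frac{1}{2}$ ($F{\left(q \right)} = \frac{1}{-2} = - \frac{1}{2}$)
$y{\left(Q \right)} = 2 - \frac{49531 \sqrt{Q}}{854}$
$y{\left(F{\left(38 \right)} \right)} - 837976 = \left(2 - \frac{49531 \sqrt{- \frac{1}{2}}}{854}\right) - 837976 = \left(2 - \frac{49531 \frac{i \sqrt{2}}{2}}{854}\right) - 837976 = \left(2 - \frac{49531 i \sqrt{2}}{1708}\right) - 837976 = -837974 - \frac{49531 i \sqrt{2}}{1708}$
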